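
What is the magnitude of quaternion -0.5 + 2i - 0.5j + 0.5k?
2.179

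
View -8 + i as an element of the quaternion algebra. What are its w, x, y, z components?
-8 + i + 0j + 0k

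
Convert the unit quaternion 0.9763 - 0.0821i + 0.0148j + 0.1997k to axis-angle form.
axis = (-0.3793, 0.0684, 0.9227), θ = 25°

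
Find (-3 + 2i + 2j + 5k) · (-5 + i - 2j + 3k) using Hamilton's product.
2 + 3i - 5j - 40k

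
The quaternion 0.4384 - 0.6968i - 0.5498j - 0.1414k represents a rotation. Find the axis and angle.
axis = (-0.7753, -0.6117, -0.1573), θ = 128°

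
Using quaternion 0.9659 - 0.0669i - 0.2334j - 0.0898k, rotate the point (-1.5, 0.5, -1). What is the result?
(-0.771, 0.53, -1.62)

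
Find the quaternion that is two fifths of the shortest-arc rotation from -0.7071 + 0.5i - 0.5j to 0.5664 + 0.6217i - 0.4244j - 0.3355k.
-0.2316 + 0.7275i - 0.6187j - 0.185k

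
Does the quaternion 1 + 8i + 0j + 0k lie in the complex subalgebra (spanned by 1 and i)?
Yes. The quaternion 1 + 8i has j- and k-coefficients y = z = 0, so it lies in the complex subalgebra spanned by 1 and i.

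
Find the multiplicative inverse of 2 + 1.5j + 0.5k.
0.3077 - 0.2308j - 0.0769k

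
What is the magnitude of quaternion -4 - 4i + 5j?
√57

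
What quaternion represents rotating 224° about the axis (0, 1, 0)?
-0.3746 + 0.9272j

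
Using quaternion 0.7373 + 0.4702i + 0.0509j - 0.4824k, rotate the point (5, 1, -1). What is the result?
(3.785, -2.483, -2.552)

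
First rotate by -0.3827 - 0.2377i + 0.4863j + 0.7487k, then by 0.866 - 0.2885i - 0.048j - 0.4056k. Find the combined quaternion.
-0.073 + 0.0659i + 0.7519j + 0.6519k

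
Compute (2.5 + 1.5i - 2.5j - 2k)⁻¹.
0.1333 - 0.08i + 0.1333j + 0.1067k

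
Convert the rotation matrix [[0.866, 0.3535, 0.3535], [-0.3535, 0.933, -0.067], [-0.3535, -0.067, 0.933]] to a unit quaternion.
0.9659 + 0.183j - 0.183k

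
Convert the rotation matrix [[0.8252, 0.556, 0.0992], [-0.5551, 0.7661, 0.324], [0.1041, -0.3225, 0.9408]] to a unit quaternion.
0.9397 - 0.172i - 0.0013j - 0.2956k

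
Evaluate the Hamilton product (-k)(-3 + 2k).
2 + 3k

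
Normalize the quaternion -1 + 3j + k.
-0.3015 + 0.9045j + 0.3015k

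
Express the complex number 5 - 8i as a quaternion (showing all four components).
5 - 8i + 0j + 0k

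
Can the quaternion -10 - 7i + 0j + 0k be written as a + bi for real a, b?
Yes. The quaternion -10 - 7i has j- and k-coefficients y = z = 0, so it lies in the complex subalgebra spanned by 1 and i.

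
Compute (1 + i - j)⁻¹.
0.3333 - 0.3333i + 0.3333j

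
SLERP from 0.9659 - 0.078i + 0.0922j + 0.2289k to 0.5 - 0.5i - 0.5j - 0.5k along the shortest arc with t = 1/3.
0.9526 - 0.269i - 0.138j - 0.0328k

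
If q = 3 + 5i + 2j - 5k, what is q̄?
3 - 5i - 2j + 5k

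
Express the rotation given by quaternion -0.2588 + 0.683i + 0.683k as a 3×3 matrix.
[[0.067, 0.3535, 0.933], [-0.3535, -0.866, 0.3535], [0.933, -0.3535, 0.067]]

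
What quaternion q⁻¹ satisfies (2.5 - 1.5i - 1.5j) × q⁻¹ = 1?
0.2326 + 0.1395i + 0.1395j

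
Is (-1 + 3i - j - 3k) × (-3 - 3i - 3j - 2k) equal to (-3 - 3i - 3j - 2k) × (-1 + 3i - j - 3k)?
No: pq = 3 - 13i + 21j - k ≠ 3 + i - 9j + 23k = qp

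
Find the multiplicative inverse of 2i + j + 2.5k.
-0.1778i - 0.0889j - 0.2222k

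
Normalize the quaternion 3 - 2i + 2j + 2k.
0.6547 - 0.4364i + 0.4364j + 0.4364k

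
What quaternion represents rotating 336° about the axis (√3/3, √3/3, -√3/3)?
-0.9781 + 0.12i + 0.12j - 0.12k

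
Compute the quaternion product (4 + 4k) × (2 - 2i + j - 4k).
24 - 12i - 4j - 8k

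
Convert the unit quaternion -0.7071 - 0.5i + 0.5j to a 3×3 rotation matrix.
[[0.5, -0.5, -0.7071], [-0.5, 0.5, -0.7071], [0.7071, 0.7071, 0]]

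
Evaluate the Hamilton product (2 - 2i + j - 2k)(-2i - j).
-3 - 6i + 2j + 4k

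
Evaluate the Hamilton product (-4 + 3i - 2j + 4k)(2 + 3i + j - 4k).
1 - 2i + 16j + 33k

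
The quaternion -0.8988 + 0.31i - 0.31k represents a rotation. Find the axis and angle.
axis = (√2/2, 0, -√2/2), θ = 308°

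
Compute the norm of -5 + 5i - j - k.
√52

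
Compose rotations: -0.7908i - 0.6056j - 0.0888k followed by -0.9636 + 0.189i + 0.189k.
0.1662 + 0.8765i + 0.4509j - 0.0289k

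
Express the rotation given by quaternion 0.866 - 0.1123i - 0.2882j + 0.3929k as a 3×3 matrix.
[[0.5251, -0.6158, -0.5874], [0.7452, 0.666, -0.032], [0.4109, -0.421, 0.8087]]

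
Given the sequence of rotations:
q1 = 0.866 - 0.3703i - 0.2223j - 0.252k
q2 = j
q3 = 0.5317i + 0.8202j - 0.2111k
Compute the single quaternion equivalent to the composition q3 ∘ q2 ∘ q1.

q2 · q1 = 0.2223 - 0.252i + 0.866j + 0.3703k
q3 · q2 · q1 = -0.4981 + 0.6047i + 0.0386j + 0.6202k
-0.4981 + 0.6047i + 0.0386j + 0.6202k


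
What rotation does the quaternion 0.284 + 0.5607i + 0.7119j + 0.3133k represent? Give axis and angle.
axis = (0.5848, 0.7425, 0.3268), θ = 147°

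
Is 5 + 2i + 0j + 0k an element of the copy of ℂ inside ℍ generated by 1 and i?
Yes. The quaternion 5 + 2i has j- and k-coefficients y = z = 0, so it lies in the complex subalgebra spanned by 1 and i.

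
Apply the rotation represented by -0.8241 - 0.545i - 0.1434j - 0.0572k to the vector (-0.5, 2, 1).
(-0.053, -0.208, 2.281)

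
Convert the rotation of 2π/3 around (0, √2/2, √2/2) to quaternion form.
0.5 + 0.6124j + 0.6124k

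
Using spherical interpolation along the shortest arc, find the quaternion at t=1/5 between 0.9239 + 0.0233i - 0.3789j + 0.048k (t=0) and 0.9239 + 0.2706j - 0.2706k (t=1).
0.9667 + 0.0193i - 0.2544j - 0.0195k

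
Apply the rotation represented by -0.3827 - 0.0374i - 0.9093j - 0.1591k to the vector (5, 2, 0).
(-3.629, 2.842, -2.784)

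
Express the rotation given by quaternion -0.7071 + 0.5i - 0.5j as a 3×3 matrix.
[[0.5, -0.5, 0.7071], [-0.5, 0.5, 0.7071], [-0.7071, -0.7071, 0]]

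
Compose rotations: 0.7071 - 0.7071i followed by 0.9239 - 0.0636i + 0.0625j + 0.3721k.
0.6083 - 0.6983i - 0.2189j + 0.3073k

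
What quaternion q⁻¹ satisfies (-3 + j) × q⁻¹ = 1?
-0.3 - 0.1j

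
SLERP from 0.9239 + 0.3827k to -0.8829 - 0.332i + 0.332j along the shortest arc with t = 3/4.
0.9265 + 0.2562i - 0.2562j + 0.1016k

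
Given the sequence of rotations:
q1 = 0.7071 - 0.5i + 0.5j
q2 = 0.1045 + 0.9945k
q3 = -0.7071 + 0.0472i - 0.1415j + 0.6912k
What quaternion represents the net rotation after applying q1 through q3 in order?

q2 · q1 = 0.0739 - 0.5495i - 0.445j + 0.7032k
q3 · q2 · q1 = -0.5753 + 0.6001i - 0.1088j - 0.5449k
-0.5753 + 0.6001i - 0.1088j - 0.5449k


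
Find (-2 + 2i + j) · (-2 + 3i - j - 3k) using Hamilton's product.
-1 - 13i + 6j + k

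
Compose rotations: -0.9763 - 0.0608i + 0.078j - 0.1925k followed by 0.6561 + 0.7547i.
-0.5947 - 0.7767i + 0.1965j - 0.0674k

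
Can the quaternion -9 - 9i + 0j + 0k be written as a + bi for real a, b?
Yes. The quaternion -9 - 9i has j- and k-coefficients y = z = 0, so it lies in the complex subalgebra spanned by 1 and i.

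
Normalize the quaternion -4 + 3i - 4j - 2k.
-0.5963 + 0.4472i - 0.5963j - 0.2981k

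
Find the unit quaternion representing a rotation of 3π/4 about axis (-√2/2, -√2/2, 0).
0.3827 - 0.6533i - 0.6533j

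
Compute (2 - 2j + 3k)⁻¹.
0.1176 + 0.1176j - 0.1765k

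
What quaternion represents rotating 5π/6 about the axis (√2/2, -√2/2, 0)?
0.2588 + 0.683i - 0.683j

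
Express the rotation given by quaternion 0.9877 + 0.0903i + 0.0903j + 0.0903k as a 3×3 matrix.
[[0.9674, -0.1621, 0.1947], [0.1947, 0.9674, -0.1621], [-0.1621, 0.1947, 0.9674]]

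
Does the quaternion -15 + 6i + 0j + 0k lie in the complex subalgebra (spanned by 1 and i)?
Yes. The quaternion -15 + 6i has j- and k-coefficients y = z = 0, so it lies in the complex subalgebra spanned by 1 and i.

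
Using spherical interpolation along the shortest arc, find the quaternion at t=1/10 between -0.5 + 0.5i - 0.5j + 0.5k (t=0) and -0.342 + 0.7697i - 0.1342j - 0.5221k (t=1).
-0.5171 + 0.572i - 0.4904j + 0.4061k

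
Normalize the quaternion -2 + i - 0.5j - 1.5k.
-0.7303 + 0.3651i - 0.1826j - 0.5477k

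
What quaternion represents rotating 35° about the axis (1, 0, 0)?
0.9537 + 0.3007i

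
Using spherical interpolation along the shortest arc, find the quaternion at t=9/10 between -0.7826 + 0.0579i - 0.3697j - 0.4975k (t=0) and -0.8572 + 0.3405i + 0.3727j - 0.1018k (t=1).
-0.8842 + 0.322i + 0.3024j - 0.1518k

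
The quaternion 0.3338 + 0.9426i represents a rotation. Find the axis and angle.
axis = (1, 0, 0), θ = 141°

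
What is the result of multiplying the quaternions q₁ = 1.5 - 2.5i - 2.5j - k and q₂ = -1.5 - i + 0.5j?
-3.5 + 2.75i + 5.5j - 2.25k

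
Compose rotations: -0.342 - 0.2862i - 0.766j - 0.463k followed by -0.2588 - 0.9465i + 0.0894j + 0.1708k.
-0.0348 + 0.4872i - 0.3194j + 0.812k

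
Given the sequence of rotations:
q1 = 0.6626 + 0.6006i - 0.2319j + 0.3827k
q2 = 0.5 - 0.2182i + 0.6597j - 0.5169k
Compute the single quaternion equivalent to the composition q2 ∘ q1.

q2 · q1 = 0.8132 + 0.2883i + 0.0942j - 0.4968k
0.8132 + 0.2883i + 0.0942j - 0.4968k


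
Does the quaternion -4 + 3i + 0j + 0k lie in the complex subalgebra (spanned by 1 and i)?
Yes. The quaternion -4 + 3i has j- and k-coefficients y = z = 0, so it lies in the complex subalgebra spanned by 1 and i.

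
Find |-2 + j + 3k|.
√14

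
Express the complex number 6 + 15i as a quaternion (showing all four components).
6 + 15i + 0j + 0k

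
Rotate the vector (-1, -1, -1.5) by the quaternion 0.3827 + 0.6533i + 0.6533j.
(-1.75, -0.25, 1.061)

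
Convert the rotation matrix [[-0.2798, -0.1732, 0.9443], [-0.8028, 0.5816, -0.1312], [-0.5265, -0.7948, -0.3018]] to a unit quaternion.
0.5 - 0.3318i + 0.7354j - 0.3148k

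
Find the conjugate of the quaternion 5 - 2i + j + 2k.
5 + 2i - j - 2k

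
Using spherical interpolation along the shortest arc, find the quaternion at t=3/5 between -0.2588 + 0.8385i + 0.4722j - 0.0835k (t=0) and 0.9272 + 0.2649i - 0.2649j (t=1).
-0.8491 + 0.2556i + 0.46j - 0.0456k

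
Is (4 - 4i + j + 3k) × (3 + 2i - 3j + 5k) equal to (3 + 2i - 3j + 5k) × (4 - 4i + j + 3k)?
No: pq = 8 + 10i + 17j + 39k ≠ 8 - 18i - 35j + 19k = qp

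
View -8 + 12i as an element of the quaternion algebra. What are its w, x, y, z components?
-8 + 12i + 0j + 0k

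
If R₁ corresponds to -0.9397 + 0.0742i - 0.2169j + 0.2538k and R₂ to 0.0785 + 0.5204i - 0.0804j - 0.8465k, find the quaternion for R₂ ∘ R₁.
0.085 - 0.6872i - 0.1364j + 0.7085k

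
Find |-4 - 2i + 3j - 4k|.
√45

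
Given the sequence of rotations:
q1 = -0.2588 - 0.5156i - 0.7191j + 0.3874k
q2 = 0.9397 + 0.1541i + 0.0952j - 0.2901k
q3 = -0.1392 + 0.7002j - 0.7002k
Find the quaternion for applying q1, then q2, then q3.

q2 · q1 = 0.0171 - 0.6961i - 0.6105j + 0.3774k
q3 · q2 · q1 = 0.6893 - 0.0663i + 0.5844j + 0.4229k
0.6893 - 0.0663i + 0.5844j + 0.4229k


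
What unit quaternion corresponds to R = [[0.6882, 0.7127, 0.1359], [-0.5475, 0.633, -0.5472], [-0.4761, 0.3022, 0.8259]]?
0.887 + 0.2394i + 0.1725j - 0.3552k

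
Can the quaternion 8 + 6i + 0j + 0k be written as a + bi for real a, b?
Yes. The quaternion 8 + 6i has j- and k-coefficients y = z = 0, so it lies in the complex subalgebra spanned by 1 and i.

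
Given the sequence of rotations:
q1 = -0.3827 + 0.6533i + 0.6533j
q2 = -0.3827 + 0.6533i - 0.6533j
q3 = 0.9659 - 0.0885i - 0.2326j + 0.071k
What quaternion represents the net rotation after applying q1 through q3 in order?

q2 · q1 = 0.1465 - 0.5i + 0.8536k
q3 · q2 · q1 = 0.0366 - 0.6945i + 0.006j + 0.7186k
0.0366 - 0.6945i + 0.006j + 0.7186k


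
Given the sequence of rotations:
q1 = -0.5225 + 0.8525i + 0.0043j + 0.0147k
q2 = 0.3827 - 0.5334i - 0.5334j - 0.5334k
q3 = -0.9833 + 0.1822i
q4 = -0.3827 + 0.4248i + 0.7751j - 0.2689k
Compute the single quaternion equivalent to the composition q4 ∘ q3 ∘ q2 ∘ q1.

q2 · q1 = 0.2649 + 0.5994i - 0.1665j + 0.7368k
q3 · q2 · q1 = -0.3697 - 0.5411i + 0.0295j - 0.7548k
q4 · q3 · q2 · q1 = 0.1455 - 0.5271i + 0.1683j + 0.8202k
0.1455 - 0.5271i + 0.1683j + 0.8202k


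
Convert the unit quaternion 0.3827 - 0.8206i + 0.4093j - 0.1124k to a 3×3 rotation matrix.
[[0.6397, -0.5857, 0.4977], [-0.7578, -0.372, 0.5361], [-0.1288, -0.7201, -0.6818]]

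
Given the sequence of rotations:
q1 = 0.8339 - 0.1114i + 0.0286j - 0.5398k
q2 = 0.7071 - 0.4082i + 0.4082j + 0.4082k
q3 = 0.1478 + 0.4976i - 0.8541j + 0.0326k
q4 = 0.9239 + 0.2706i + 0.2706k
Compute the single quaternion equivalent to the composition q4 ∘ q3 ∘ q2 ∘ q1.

q2 · q1 = 0.7528 - 0.6512i + 0.0948j - 0.0075k
q3 · q2 · q1 = 0.5165 + 0.2817i - 0.6465j - 0.4856k
q4 · q3 · q2 · q1 = 0.5324 + 0.575i - 0.3897j - 0.4838k
0.5324 + 0.575i - 0.3897j - 0.4838k


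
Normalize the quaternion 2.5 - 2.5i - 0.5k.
0.7001 - 0.7001i - 0.14k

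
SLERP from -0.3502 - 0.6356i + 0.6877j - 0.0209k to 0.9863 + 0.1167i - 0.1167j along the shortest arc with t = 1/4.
-0.5807 - 0.5539i + 0.5964j - 0.0171k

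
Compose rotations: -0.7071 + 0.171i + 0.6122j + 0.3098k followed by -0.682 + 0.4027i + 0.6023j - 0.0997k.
0.0755 - 0.1537i - 0.9852j + 0.0028k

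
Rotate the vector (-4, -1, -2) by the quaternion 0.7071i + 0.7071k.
(-2, 1, -4)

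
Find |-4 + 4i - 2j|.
6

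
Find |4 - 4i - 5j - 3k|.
√66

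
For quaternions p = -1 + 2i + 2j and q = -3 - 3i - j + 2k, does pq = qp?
No: pq = 11 + i - 9j + 2k ≠ 11 - 7i - j - 6k = qp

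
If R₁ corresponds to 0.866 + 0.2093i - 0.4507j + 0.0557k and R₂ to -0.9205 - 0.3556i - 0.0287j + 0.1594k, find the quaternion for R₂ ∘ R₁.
-0.7445 - 0.4304i + 0.4432j + 0.253k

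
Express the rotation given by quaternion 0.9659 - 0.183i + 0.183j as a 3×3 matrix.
[[0.933, -0.067, 0.3535], [-0.067, 0.933, 0.3535], [-0.3535, -0.3535, 0.866]]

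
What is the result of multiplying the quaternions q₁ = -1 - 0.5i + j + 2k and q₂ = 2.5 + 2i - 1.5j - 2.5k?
5 - 2.75i + 6.75j + 6.25k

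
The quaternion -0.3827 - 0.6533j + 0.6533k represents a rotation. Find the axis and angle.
axis = (0, -√2/2, √2/2), θ = 5π/4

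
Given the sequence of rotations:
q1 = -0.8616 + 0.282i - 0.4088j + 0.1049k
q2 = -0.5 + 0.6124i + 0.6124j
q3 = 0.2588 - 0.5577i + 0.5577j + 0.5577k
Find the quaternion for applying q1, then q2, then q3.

q2 · q1 = 0.5085 - 0.6044i - 0.3875j - 0.4755k
q3 · q2 · q1 = 0.2758 - 0.4891i - 0.419j + 0.7137k
0.2758 - 0.4891i - 0.419j + 0.7137k


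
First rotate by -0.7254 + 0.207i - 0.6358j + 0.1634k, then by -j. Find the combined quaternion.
-0.6358 - 0.1634i + 0.7254j + 0.207k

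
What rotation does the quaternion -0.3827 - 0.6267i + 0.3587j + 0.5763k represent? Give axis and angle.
axis = (-0.6783, 0.3883, 0.6238), θ = 5π/4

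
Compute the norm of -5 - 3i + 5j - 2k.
√63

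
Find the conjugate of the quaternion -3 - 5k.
-3 + 5k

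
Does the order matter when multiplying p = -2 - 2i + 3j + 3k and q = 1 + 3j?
Yes: pq = -11 - 11i - 3j - 3k ≠ -11 + 7i - 3j + 9k = qp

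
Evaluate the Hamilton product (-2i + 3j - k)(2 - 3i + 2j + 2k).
-10 + 4i + 13j + 3k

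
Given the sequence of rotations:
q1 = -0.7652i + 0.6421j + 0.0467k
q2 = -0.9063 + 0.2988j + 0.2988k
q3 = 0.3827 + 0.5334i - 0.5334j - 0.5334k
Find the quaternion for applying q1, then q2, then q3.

q2 · q1 = -0.2058 + 0.5156i - 0.8106j + 0.1863k
q3 · q2 · q1 = -0.6868 - 0.4442i - 0.5748j + 0.0237k
-0.6868 - 0.4442i - 0.5748j + 0.0237k


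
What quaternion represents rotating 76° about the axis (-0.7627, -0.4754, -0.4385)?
0.788 - 0.4696i - 0.2927j - 0.27k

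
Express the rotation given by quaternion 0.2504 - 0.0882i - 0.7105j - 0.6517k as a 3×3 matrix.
[[-0.859, 0.4517, -0.2409], [-0.201, 0.135, 0.9702], [0.4708, 0.8819, -0.0252]]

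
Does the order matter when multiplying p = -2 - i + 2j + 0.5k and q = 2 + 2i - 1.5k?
Yes: pq = -1.25 - 9i + 3.5j ≠ -1.25 - 3i + 4.5j + 8k = qp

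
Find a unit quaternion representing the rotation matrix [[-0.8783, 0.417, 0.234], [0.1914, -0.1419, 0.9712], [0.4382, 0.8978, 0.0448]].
-0.0785 + 0.2339i + 0.6503j + 0.7185k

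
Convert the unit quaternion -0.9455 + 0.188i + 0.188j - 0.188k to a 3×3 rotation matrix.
[[0.8586, -0.2848, -0.4262], [0.4262, 0.8586, 0.2848], [0.2848, -0.4262, 0.8586]]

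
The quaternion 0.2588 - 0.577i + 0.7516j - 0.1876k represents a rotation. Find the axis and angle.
axis = (-0.5974, 0.7781, -0.1942), θ = 5π/6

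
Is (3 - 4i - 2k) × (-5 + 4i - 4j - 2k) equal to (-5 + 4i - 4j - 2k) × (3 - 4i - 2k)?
No: pq = -3 + 24i - 28j + 20k ≠ -3 + 40i + 4j - 12k = qp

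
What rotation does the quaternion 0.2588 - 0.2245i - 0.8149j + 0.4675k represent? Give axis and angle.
axis = (-0.2324, -0.8436, 0.484), θ = 5π/6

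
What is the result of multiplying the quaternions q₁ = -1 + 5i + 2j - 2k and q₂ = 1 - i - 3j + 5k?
20 + 10i - 18j - 20k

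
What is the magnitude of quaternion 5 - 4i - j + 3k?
√51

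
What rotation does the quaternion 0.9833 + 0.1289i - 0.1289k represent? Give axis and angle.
axis = (√2/2, 0, -√2/2), θ = 21°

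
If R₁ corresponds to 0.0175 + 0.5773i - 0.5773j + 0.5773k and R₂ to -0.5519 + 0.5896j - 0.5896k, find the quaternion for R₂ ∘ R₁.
0.6711 - 0.3186i - 0.0114j - 0.6693k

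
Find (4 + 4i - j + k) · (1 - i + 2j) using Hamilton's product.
10 - 2i + 6j + 8k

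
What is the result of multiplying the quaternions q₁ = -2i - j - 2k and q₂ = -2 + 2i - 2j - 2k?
-2 + 2i - 6j + 10k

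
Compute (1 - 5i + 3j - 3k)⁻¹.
0.0227 + 0.1136i - 0.0682j + 0.0682k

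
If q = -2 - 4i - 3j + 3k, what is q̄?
-2 + 4i + 3j - 3k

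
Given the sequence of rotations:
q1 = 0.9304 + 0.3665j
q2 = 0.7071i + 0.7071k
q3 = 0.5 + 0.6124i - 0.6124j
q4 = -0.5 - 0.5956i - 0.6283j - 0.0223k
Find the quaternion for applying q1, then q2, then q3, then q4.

q2 · q1 = 0.3987i + 0.917k
q3 · q2 · q1 = -0.2442 - 0.3622i - 0.5616j + 0.7027k
q4 · q3 · q2 · q1 = -0.4308 - 0.1275i + 0.8608j - 0.239k
-0.4308 - 0.1275i + 0.8608j - 0.239k


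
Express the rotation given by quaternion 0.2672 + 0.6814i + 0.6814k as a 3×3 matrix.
[[0.0714, -0.3641, 0.9286], [0.3641, -0.8572, -0.3641], [0.9286, 0.3641, 0.0714]]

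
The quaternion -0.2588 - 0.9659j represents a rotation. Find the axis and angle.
axis = (0, -1, 0), θ = 7π/6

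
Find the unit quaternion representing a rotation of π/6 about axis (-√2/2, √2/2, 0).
0.9659 - 0.183i + 0.183j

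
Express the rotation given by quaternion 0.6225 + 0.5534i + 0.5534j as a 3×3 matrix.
[[0.3875, 0.6125, 0.689], [0.6125, 0.3875, -0.689], [-0.689, 0.689, -0.225]]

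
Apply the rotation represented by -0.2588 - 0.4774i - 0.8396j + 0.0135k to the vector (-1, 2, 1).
(2.449, 0.023, 0.031)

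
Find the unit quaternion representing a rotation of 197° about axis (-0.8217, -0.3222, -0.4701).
-0.1478 - 0.8127i - 0.3187j - 0.4649k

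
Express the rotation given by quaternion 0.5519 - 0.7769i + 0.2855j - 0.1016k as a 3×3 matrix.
[[0.8163, -0.3315, 0.473], [-0.5558, -0.2278, 0.7995], [-0.1573, -0.9156, -0.3702]]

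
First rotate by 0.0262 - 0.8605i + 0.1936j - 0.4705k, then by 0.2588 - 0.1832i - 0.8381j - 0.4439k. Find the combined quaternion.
-0.1975 + 0.2528i + 0.3239j - 0.89k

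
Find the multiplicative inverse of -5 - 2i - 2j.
-0.1515 + 0.0606i + 0.0606j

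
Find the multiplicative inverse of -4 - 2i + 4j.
-0.1111 + 0.0556i - 0.1111j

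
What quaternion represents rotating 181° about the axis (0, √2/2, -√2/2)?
-0.0087 + 0.7071j - 0.7071k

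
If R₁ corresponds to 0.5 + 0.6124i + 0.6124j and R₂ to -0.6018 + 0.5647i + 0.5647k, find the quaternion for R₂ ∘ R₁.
-0.6467 - 0.432i - 0.0227j + 0.6282k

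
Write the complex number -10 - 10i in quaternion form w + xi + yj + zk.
-10 - 10i + 0j + 0k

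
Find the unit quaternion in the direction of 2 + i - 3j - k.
0.5164 + 0.2582i - 0.7746j - 0.2582k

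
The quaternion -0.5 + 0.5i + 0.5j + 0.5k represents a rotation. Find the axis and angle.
axis = (√3/3, √3/3, √3/3), θ = 4π/3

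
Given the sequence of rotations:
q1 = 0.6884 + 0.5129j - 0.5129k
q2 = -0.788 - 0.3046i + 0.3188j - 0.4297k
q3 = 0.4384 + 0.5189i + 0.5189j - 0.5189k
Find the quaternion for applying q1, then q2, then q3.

q2 · q1 = -0.9264 - 0.1528i - 0.3409j - 0.0479k
q3 · q2 · q1 = -0.1748 - 0.7494i - 0.526j + 0.3621k
-0.1748 - 0.7494i - 0.526j + 0.3621k


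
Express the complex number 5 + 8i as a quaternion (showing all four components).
5 + 8i + 0j + 0k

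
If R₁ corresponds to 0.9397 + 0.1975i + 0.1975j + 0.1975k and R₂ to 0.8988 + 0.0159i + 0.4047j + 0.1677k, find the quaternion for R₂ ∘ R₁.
0.7284 + 0.2393i + 0.5878j + 0.2583k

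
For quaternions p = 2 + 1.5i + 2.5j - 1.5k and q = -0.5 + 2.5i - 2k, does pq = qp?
No: pq = -7.75 - 0.75i - 2j - 9.5k ≠ -7.75 + 9.25i - 0.5j + 3k = qp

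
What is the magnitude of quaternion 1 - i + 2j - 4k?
√22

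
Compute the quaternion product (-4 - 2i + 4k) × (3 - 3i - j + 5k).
-38 + 10i + 2j - 6k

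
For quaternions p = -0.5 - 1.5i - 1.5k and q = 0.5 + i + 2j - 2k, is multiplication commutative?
No: pq = -1.75 + 1.75i - 5.5j - 2.75k ≠ -1.75 - 4.25i + 3.5j + 3.25k = qp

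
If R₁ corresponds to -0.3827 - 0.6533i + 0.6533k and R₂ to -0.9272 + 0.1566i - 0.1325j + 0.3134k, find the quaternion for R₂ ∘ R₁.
0.2524 + 0.4592i - 0.2563j - 0.8122k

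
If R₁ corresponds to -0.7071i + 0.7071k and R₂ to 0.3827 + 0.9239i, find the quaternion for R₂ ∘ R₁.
0.6533 - 0.2706i - 0.6533j + 0.2706k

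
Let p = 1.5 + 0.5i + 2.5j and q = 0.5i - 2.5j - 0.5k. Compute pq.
6 - 0.5i - 3.5j - 3.25k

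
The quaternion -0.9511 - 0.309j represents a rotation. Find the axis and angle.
axis = (0, -1, 0), θ = 324°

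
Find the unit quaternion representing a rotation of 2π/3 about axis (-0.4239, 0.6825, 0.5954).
0.5 - 0.3671i + 0.5911j + 0.5156k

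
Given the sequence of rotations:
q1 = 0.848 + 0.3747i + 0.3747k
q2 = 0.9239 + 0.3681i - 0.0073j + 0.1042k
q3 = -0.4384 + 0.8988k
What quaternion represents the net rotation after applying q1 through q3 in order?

q2 · q1 = 0.6065 + 0.6556i - 0.1051j + 0.4373k
q3 · q2 · q1 = -0.6589 - 0.193i + 0.6353j + 0.3534k
-0.6589 - 0.193i + 0.6353j + 0.3534k


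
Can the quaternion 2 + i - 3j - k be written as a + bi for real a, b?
No. The quaternion 2 + i - 3j - k has j-coefficient y = -3 and k-coefficient z = -1, not both zero, so it does not lie in the complex subalgebra spanned by 1 and i.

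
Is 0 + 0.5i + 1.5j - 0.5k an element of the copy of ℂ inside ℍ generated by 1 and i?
No. The quaternion 0.5i + 1.5j - 0.5k has j-coefficient y = 1.5 and k-coefficient z = -0.5, not both zero, so it does not lie in the complex subalgebra spanned by 1 and i.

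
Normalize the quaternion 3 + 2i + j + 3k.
0.6255 + 0.417i + 0.2085j + 0.6255k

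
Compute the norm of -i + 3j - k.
√11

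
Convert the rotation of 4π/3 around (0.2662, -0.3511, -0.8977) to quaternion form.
-0.5 + 0.2305i - 0.3041j - 0.7774k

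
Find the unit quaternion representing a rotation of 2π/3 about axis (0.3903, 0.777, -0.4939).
0.5 + 0.338i + 0.6729j - 0.4277k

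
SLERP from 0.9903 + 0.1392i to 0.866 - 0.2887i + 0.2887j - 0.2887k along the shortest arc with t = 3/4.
0.9308 - 0.1857i + 0.2227j - 0.2227k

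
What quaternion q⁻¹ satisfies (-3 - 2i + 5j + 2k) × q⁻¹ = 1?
-0.0714 + 0.0476i - 0.119j - 0.0476k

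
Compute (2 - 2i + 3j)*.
2 + 2i - 3j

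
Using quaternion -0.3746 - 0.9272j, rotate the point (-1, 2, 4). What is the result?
(3.498, 2, -2.183)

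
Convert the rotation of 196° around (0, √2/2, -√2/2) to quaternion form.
-0.1392 + 0.7002j - 0.7002k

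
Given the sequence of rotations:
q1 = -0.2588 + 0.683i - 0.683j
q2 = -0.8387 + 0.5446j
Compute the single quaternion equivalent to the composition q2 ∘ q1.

q2 · q1 = 0.589 - 0.5728i + 0.4319j - 0.372k
0.589 - 0.5728i + 0.4319j - 0.372k


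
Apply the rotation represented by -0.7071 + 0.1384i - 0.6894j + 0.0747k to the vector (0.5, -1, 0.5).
(0.602, -1.052, -0.173)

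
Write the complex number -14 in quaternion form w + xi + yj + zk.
-14 + 0i + 0j + 0k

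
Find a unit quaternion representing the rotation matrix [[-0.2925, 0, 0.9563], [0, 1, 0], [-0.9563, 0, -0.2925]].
0.5948 + 0.8039j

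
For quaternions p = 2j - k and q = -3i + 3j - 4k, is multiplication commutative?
No: pq = -10 - 5i + 3j + 6k ≠ -10 + 5i - 3j - 6k = qp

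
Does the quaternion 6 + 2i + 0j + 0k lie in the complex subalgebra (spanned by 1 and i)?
Yes. The quaternion 6 + 2i has j- and k-coefficients y = z = 0, so it lies in the complex subalgebra spanned by 1 and i.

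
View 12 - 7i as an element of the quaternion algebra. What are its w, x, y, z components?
12 - 7i + 0j + 0k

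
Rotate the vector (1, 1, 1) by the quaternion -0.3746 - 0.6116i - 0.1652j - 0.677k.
(0.675, -0.19, 1.584)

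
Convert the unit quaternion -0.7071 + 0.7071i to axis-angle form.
axis = (1, 0, 0), θ = 3π/2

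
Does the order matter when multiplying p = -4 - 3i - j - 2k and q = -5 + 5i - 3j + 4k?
Yes: pq = 40 - 15i + 19j + 8k ≠ 40 + 5i + 15j - 20k = qp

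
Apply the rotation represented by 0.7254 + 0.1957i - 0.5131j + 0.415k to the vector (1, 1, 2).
(-1.838, -0.439, 1.559)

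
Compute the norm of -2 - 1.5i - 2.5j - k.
3.674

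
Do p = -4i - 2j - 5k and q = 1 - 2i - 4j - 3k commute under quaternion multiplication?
No: pq = -31 - 18i - 4j + 7k ≠ -31 + 10i - 17k = qp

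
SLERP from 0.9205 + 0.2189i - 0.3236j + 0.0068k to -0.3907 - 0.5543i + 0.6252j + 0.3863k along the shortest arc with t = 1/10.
0.891 + 0.2636i - 0.3679j - 0.037k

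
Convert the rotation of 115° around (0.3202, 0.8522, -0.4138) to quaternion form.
0.5373 + 0.2701i + 0.7187j - 0.349k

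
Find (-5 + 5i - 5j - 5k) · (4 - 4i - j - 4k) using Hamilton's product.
-25 + 55i + 25j - 25k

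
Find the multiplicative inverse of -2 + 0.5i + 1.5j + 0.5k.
-0.2963 - 0.0741i - 0.2222j - 0.0741k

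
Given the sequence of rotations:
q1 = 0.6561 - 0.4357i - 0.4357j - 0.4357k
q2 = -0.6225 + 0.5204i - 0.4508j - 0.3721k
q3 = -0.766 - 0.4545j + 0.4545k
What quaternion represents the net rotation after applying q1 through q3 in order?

q2 · q1 = -0.5402 + 0.6469i + 0.3643j - 0.3961k
q3 · q2 · q1 = 0.7594 - 0.4811i + 0.2605j + 0.3519k
0.7594 - 0.4811i + 0.2605j + 0.3519k


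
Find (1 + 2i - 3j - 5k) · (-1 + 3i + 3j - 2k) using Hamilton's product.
-8 + 22i - 5j + 18k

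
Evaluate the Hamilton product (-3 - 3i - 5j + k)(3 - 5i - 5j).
-49 + 11i - 5j - 7k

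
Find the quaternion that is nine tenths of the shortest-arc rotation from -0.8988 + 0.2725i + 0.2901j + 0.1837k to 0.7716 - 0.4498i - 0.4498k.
-0.7921 + 0.4357i + 0.03j + 0.4265k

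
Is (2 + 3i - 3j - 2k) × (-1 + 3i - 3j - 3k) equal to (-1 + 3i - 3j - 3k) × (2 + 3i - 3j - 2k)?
No: pq = -26 + 6i - 4k ≠ -26 - 6j - 4k = qp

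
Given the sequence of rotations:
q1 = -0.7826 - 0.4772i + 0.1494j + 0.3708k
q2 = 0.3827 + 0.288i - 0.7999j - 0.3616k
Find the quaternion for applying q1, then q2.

q2 · q1 = 0.0915 - 0.6506i + 0.7489j + 0.0862k
0.0915 - 0.6506i + 0.7489j + 0.0862k


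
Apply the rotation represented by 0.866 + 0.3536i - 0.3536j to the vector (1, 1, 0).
(0.5, 0.5, 1.225)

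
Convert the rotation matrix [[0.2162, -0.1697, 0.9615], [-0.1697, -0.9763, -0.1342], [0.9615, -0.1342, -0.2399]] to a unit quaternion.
0.7798i - 0.1088j + 0.6165k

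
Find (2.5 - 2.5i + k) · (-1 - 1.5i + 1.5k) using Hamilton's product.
-7.75 - 1.25i + 2.25j + 2.75k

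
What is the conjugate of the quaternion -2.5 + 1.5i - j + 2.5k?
-2.5 - 1.5i + j - 2.5k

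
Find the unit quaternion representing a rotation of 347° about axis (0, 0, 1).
-0.9936 + 0.1132k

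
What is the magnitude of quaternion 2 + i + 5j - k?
√31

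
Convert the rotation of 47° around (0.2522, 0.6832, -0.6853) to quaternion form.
0.9171 + 0.1006i + 0.2724j - 0.2733k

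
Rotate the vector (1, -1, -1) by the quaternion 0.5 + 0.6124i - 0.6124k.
(0.388, 0.5, -1.612)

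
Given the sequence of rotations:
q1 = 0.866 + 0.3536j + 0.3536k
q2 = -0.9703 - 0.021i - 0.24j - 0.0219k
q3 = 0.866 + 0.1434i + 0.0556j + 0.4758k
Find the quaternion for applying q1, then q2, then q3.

q2 · q1 = -0.7477 - 0.0953i - 0.5435j - 0.3695k
q3 · q2 · q1 = -0.4278 + 0.0483i - 0.5046j - 0.7484k
-0.4278 + 0.0483i - 0.5046j - 0.7484k


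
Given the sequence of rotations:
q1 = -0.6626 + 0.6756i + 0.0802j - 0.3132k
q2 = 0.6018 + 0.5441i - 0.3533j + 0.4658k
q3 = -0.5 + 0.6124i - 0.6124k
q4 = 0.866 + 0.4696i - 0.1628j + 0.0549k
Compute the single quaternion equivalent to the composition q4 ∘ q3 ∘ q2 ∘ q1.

q2 · q1 = -0.5921 + 0.1194i + 0.7675j - 0.2148k
q3 · q2 · q1 = 0.0914 + 0.0477i - 0.3253j + 0.94k
q4 · q3 · q2 · q1 = -0.0478 - 0.0509i - 0.7354j + 0.6741k
-0.0478 - 0.0509i - 0.7354j + 0.6741k


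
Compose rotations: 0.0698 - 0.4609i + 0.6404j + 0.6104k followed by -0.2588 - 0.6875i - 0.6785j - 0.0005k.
0.0999 - 0.3425i + 0.2068j - 0.911k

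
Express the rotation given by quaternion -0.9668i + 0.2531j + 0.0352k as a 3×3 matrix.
[[0.8694, -0.4894, -0.0681], [-0.4894, -0.8719, 0.0178], [-0.0681, 0.0178, -0.9975]]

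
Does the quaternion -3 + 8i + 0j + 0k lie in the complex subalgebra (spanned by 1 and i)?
Yes. The quaternion -3 + 8i has j- and k-coefficients y = z = 0, so it lies in the complex subalgebra spanned by 1 and i.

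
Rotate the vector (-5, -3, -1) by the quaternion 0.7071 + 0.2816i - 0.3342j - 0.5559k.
(-1.801, 4.228, -3.725)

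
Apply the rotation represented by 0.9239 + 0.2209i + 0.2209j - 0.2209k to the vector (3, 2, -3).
(2.494, 2.195, -3.311)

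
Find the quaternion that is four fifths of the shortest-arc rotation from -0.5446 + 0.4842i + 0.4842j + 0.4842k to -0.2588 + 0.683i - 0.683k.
-0.393 + 0.7658i + 0.1379j - 0.4899k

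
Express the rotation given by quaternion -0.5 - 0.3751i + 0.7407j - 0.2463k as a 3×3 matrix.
[[-0.2186, -0.802, -0.5559], [-0.3094, 0.5973, -0.74], [0.9255, 0.0102, -0.3787]]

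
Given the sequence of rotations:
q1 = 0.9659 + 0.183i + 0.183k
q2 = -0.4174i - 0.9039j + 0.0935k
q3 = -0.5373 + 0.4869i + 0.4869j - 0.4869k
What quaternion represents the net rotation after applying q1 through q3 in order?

q2 · q1 = 0.0593 - 0.5686i - 0.7796j + 0.2557k
q3 · q2 · q1 = 0.7491 + 0.0793i + 0.6001j - 0.269k
0.7491 + 0.0793i + 0.6001j - 0.269k


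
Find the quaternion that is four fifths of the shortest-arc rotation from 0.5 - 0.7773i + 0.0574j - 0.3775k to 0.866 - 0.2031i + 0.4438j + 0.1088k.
0.8506 - 0.3531i + 0.3896j + 0.0044k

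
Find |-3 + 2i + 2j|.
√17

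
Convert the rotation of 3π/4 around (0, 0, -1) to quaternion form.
0.3827 - 0.9239k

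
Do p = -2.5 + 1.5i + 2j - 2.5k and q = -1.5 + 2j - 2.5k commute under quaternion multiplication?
No: pq = -6.5 - 2.25i - 4.25j + 13k ≠ -6.5 - 2.25i - 11.75j + 7k = qp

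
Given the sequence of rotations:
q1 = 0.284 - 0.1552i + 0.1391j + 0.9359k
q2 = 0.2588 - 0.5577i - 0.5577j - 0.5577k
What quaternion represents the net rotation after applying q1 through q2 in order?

q2 · q1 = 0.5865 - 0.6429i + 0.4861j - 0.0803k
0.5865 - 0.6429i + 0.4861j - 0.0803k


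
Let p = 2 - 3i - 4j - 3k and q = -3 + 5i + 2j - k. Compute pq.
14 + 29i - 2j + 21k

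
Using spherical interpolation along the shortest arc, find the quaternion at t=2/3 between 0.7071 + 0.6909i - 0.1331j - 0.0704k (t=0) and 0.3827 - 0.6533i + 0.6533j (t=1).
0.0054 + 0.8178i - 0.5747j - 0.0307k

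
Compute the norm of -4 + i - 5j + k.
√43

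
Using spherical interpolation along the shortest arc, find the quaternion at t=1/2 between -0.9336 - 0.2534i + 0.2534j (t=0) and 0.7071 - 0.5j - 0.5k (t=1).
-0.8679 - 0.134i + 0.3985j + 0.2645k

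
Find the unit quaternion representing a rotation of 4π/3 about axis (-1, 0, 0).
-0.5 - 0.866i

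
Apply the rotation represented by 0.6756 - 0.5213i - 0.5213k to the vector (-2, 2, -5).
(-2.222, -2.287, -4.778)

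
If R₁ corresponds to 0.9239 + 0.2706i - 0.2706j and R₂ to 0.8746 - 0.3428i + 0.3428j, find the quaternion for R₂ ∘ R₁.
0.9936 - 0.08i + 0.08j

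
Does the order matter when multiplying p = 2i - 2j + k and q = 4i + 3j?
Yes: pq = -2 - 3i + 4j + 14k ≠ -2 + 3i - 4j - 14k = qp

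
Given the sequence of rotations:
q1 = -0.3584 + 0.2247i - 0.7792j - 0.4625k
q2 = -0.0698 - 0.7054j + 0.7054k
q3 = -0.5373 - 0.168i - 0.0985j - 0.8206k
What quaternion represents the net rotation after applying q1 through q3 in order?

q2 · q1 = -0.1984 + 0.8602i + 0.4657j - 0.062k
q3 · q2 · q1 = 0.2461 - 0.0406i - 0.947j + 0.2026k
0.2461 - 0.0406i - 0.947j + 0.2026k


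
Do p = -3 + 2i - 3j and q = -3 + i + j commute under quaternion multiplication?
No: pq = 10 - 9i + 6j + 5k ≠ 10 - 9i + 6j - 5k = qp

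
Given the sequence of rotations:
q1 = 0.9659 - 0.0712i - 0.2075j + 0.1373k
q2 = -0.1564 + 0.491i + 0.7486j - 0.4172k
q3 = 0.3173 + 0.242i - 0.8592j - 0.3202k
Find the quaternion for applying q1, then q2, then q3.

q2 · q1 = 0.0965 + 0.5016i + 0.7178j - 0.473k
q3 · q2 · q1 = 0.3745 + 0.8188i + 0.0987j + 0.4237k
0.3745 + 0.8188i + 0.0987j + 0.4237k


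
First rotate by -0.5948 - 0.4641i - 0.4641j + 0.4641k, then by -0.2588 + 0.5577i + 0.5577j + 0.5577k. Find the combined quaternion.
0.4128 + 0.306i - 0.7293j - 0.4518k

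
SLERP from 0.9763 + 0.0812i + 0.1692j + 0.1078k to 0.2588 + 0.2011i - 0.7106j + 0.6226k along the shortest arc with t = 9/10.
0.3836 + 0.2045i - 0.6595j + 0.6132k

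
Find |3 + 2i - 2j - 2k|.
√21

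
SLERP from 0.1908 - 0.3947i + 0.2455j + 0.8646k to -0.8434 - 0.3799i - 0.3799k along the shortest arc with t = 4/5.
0.7936 + 0.2336i + 0.0633j + 0.5582k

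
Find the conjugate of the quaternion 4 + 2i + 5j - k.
4 - 2i - 5j + k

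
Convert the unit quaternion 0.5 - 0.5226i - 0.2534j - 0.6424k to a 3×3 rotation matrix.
[[0.0462, 0.9073, 0.418], [-0.3775, -0.3716, 0.8482], [0.9248, -0.197, 0.3254]]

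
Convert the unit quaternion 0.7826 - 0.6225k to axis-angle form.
axis = (0, 0, -1), θ = 77°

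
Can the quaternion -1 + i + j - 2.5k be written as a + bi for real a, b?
No. The quaternion -1 + i + j - 2.5k has j-coefficient y = 1 and k-coefficient z = -2.5, not both zero, so it does not lie in the complex subalgebra spanned by 1 and i.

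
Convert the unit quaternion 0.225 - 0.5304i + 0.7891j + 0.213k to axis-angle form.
axis = (-0.5444, 0.8099, 0.2186), θ = 154°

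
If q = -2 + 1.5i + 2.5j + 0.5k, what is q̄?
-2 - 1.5i - 2.5j - 0.5k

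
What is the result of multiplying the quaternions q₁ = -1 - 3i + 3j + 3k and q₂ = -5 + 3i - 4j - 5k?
41 + 9i - 17j - 7k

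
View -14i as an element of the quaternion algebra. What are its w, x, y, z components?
0 - 14i + 0j + 0k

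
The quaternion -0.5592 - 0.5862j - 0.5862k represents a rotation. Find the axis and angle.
axis = (0, -√2/2, -√2/2), θ = 248°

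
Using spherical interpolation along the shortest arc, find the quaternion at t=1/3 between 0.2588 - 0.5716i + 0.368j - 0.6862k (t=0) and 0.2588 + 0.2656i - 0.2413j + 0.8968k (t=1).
0.0877 - 0.4917i + 0.3416j - 0.7961k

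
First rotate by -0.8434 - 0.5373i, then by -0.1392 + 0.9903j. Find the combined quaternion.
0.1174 + 0.0748i - 0.8352j + 0.5321k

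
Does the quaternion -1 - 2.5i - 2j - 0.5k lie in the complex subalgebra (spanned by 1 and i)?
No. The quaternion -1 - 2.5i - 2j - 0.5k has j-coefficient y = -2 and k-coefficient z = -0.5, not both zero, so it does not lie in the complex subalgebra spanned by 1 and i.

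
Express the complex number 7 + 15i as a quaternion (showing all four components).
7 + 15i + 0j + 0k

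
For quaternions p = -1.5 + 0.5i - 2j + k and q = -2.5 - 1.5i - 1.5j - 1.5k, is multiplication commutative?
No: pq = 3 + 5.5i + 6.5j - 4k ≠ 3 - 3.5i + 8j + 3.5k = qp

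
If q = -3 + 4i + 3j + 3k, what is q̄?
-3 - 4i - 3j - 3k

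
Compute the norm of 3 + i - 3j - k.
√20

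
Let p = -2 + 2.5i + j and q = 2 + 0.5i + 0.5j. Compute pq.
-5.75 + 4i + j + 0.75k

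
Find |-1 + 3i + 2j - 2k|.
√18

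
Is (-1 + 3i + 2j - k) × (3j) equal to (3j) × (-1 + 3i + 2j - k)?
No: pq = -6 + 3i - 3j + 9k ≠ -6 - 3i - 3j - 9k = qp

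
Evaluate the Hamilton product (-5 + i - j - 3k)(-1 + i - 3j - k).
-2 - 14i + 14j + 6k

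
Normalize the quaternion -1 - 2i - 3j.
-0.2673 - 0.5345i - 0.8018j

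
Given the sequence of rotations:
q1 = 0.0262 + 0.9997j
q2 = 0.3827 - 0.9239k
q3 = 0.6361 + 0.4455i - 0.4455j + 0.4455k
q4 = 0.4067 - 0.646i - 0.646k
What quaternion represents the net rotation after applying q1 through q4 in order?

q2 · q1 = 0.01 + 0.9236i + 0.3826j - 0.0242k
q3 · q2 · q1 = -0.2239 + 0.4323i + 0.6612j + 0.571k
q4 · q3 · q2 · q1 = 0.5571 + 0.7476i + 0.3585j - 0.0503k
0.5571 + 0.7476i + 0.3585j - 0.0503k


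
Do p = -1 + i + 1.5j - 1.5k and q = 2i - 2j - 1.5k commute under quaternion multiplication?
No: pq = -1.25 - 7.25i + 0.5j - 3.5k ≠ -1.25 + 3.25i + 3.5j + 6.5k = qp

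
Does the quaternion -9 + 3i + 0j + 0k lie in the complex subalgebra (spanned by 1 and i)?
Yes. The quaternion -9 + 3i has j- and k-coefficients y = z = 0, so it lies in the complex subalgebra spanned by 1 and i.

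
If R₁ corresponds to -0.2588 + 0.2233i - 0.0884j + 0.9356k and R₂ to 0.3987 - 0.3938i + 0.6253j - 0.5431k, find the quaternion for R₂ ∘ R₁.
0.5482 + 0.728i + 0.0501j + 0.4088k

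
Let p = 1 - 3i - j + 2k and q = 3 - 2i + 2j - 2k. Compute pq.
3 - 13i - 11j - 4k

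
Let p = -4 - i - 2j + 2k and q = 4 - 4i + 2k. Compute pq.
-24 + 8i - 14j - 8k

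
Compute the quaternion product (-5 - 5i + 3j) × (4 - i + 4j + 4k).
-37 - 3i + 12j - 37k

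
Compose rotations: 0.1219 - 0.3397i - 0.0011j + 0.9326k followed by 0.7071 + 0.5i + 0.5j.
0.2566 + 0.287i - 0.4061j + 0.8287k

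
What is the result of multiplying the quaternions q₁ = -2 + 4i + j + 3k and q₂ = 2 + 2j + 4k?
-18 + 6i - 18j + 6k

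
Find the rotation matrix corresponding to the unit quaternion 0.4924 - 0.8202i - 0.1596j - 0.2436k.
[[0.8304, 0.5017, 0.2424], [0.0219, -0.4641, 0.8855], [0.5568, -0.73, -0.3964]]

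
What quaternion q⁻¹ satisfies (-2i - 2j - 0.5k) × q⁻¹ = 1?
0.2424i + 0.2424j + 0.0606k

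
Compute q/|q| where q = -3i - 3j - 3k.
-0.5774i - 0.5774j - 0.5774k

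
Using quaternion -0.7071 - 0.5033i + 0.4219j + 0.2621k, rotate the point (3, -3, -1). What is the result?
(2.542, -2.963, -1.938)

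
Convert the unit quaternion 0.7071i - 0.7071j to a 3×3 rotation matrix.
[[0, -1, 0], [-1, 0, 0], [0, 0, -1]]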